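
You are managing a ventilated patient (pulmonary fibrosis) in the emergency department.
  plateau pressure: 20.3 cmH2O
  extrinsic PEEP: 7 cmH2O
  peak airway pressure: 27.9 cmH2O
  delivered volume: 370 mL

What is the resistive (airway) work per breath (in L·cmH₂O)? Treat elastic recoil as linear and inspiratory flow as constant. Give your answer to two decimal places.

2.81

With constant inspiratory flow the resistive pressure is constant at PIP − Pplat = 27.9 − 20.3 = 7.6 cmH2O, so resistive work = 7.6 × 0.370 = 2.812 L·cmH2O.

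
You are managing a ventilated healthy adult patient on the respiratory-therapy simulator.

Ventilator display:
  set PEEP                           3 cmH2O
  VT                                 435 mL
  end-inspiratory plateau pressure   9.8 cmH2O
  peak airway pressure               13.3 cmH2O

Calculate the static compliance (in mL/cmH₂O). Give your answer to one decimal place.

64.0

Cstat = Vt / (Pplat − PEEP) = 435 / (9.8 − 3) = 435 / 6.8 = 63.971 mL/cmH2O.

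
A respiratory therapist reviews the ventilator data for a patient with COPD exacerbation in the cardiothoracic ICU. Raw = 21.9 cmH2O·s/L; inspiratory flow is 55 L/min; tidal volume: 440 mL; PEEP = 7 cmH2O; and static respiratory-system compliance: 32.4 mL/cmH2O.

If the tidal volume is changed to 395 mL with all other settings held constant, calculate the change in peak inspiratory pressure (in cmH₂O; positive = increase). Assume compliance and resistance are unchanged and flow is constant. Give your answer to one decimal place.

-1.4

PIP = Vt/C + R·V̇ + PEEP (constant-flow equation of motion).
Only the elastic term changes: ΔPIP = ΔVt / C = (395 − 440) / 32.4 = -1.389 cmH2O.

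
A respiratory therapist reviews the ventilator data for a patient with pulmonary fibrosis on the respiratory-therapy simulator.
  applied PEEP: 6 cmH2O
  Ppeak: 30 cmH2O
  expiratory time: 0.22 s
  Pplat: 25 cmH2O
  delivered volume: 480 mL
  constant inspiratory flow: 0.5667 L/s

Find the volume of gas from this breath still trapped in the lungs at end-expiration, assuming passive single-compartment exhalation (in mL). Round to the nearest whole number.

179

R = (PIP − Pplat)/V̇ = (30 − 25) / 0.5667 = 5.0/0.5667 = 8.823 cmH2O·s/L.
C = Vt/(Pplat − PEEP) = 480.0 / (25 − 6) = 480.0/19.0 = 25.263 mL/cmH2O.
τ = R × C = 8.823 × 0.02526 L/cmH2O = 0.2229 s.
Fraction remaining = e^(−Te/τ) = e^(−0.22/0.2229) = 0.3727.
Trapped volume = 480.0 × 0.3727 = 178.9 mL.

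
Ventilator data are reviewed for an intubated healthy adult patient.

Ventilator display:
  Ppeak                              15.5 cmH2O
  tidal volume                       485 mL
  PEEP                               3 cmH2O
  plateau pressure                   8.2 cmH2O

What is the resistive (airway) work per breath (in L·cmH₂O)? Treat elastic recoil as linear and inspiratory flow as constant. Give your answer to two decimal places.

With constant inspiratory flow the resistive pressure is constant at PIP − Pplat = 15.5 − 8.2 = 7.3 cmH2O, so resistive work = 7.3 × 0.485 = 3.541 L·cmH2O.

3.54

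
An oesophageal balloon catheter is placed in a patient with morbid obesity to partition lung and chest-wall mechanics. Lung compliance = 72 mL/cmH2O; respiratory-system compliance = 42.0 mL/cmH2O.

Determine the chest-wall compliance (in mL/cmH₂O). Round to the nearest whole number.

1/Ccw = 1/Crs − 1/CL.
1/Ccw = 1/42.0 − 1/72 = 0.009921.
Ccw = 100.8 mL/cmH2O.

101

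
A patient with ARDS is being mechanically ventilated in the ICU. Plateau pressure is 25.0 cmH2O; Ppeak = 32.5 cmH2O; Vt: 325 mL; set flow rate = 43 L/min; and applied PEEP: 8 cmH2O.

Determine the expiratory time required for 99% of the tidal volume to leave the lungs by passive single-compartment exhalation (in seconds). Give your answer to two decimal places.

0.92

Flow: 43 L/min ÷ 60 = 0.7167 L/s.
R = (PIP − Pplat)/V̇ = (32.5 − 25.0) / 0.7167 = 7.5/0.7167 = 10.465 cmH2O·s/L.
C = Vt/(Pplat − PEEP) = 325.0 / (25.0 − 8) = 325.0/17.0 = 19.118 mL/cmH2O.
τ = R × C = 10.465 × 0.01912 L/cmH2O = 0.2001 s.
t = −τ·ln(1 − 0.99) = −0.2001·ln(0.01) = 0.9215 s.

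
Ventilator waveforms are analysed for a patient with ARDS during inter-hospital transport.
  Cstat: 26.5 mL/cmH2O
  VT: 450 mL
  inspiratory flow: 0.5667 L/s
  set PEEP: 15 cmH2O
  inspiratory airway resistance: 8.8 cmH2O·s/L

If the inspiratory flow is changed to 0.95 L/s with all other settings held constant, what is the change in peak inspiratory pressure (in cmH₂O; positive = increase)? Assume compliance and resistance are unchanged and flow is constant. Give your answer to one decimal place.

PIP = Vt/C + R·V̇ + PEEP (constant-flow equation of motion).
Only the resistive term changes: ΔPIP = R × ΔV̇ = 8.8 × (0.95 − 0.5667) = 8.8 × 0.3833 = 3.373 cmH2O.

3.4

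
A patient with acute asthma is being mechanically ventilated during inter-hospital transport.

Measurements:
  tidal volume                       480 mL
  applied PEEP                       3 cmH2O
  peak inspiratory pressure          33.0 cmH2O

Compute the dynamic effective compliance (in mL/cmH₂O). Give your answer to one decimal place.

Dynamic compliance = Vt / (PIP − PEEP) = 480 / (33.0 − 3) = 480 / 30.0 = 16.0 mL/cmH2O.

16.0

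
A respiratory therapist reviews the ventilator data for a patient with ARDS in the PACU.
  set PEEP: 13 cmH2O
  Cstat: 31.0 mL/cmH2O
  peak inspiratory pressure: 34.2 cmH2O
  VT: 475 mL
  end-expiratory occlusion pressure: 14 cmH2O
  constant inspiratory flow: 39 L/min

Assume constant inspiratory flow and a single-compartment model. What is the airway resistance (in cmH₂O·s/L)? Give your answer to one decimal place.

7.5

Flow: 39 L/min ÷ 60 = 0.65 L/s.
Total PEEP = 14 cmH2O (set 13 + intrinsic 1); this is the baseline alveolar pressure.
Equation of motion (constant flow): PIP = Vt/C + R·V̇ + PEEP.
R·V̇ = PIP − Vt/C − PEEP = 34.2 − 475/31.0 − 14 = 34.2 − 15.323 − 14 = 4.877 cmH2O.
R = 4.877 / 0.65 = 7.503 cmH2O·s/L.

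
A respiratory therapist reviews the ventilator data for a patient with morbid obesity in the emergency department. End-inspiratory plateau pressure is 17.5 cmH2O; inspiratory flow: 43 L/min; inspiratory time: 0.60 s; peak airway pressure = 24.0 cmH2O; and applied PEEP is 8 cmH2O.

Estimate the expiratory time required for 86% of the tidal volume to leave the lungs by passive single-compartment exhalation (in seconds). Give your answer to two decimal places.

Flow: 43 L/min ÷ 60 = 0.7167 L/s.
Vt = flow × Ti = 0.7167 L/s × 0.60 s × 1000 mL/L = 430.02 mL.
R = (PIP − Pplat)/V̇ = (24.0 − 17.5) / 0.7167 = 6.5/0.7167 = 9.069 cmH2O·s/L.
C = Vt/(Pplat − PEEP) = 430.02 / (17.5 − 8) = 430.02/9.5 = 45.265 mL/cmH2O.
τ = R × C = 9.069 × 0.04527 L/cmH2O = 0.4106 s.
t = −τ·ln(1 − 0.86) = −0.4106·ln(0.14) = 0.8073 s.

0.81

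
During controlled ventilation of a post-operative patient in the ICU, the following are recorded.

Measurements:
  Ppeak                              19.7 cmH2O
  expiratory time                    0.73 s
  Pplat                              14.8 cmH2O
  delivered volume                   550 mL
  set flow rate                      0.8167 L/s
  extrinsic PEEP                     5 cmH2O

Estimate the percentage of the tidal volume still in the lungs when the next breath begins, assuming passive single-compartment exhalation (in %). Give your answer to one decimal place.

11.4

R = (PIP − Pplat)/V̇ = (19.7 − 14.8) / 0.8167 = 4.9/0.8167 = 6.0 cmH2O·s/L.
C = Vt/(Pplat − PEEP) = 550.0 / (14.8 − 5) = 550.0/9.8 = 56.122 mL/cmH2O.
τ = R × C = 6.0 × 0.05612 L/cmH2O = 0.3367 s.
Fraction remaining at end-expiration = e^(−Te/τ) = e^(−0.73/0.3367) = 0.1144 → 11.44%.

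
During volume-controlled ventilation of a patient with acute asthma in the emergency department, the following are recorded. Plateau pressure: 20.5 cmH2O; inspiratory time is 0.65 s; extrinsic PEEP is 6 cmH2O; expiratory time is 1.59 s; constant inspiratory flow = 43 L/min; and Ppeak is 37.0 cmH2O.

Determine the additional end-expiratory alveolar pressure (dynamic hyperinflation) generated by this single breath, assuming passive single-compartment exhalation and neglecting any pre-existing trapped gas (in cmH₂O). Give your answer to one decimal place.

Flow: 43 L/min ÷ 60 = 0.7167 L/s.
Vt = flow × Ti = 0.7167 L/s × 0.65 s × 1000 mL/L = 465.86 mL.
R = (PIP − Pplat)/V̇ = (37.0 − 20.5) / 0.7167 = 16.5/0.7167 = 23.022 cmH2O·s/L.
C = Vt/(Pplat − PEEP) = 465.86 / (20.5 − 6) = 465.86/14.5 = 32.128 mL/cmH2O.
τ = R × C = 23.022 × 0.03213 L/cmH2O = 0.7397 s.
Fraction remaining = e^(−Te/τ) = e^(−1.59/0.7397) = 0.1165; trapped volume = 465.86 × 0.1165 = 54.273 mL.
Additional alveolar pressure from trapping ≈ V_trapped / C = 54.273 / 32.128 = 1.689 cmH2O.

1.7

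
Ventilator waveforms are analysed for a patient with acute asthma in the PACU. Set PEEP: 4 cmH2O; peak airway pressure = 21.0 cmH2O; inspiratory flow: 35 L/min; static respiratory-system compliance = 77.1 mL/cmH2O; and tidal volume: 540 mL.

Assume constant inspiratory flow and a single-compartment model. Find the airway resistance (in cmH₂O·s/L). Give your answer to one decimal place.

Flow: 35 L/min ÷ 60 = 0.5833 L/s.
Equation of motion (constant flow): PIP = Vt/C + R·V̇ + PEEP.
R·V̇ = PIP − Vt/C − PEEP = 21.0 − 540/77.1 − 4 = 21.0 − 7.004 − 4 = 9.996 cmH2O.
R = 9.996 / 0.5833 = 17.137 cmH2O·s/L.

17.1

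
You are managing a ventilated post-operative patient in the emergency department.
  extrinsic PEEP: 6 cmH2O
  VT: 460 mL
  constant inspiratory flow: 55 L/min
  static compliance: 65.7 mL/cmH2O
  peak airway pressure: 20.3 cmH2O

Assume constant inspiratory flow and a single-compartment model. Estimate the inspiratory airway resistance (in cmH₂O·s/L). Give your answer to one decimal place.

8.0

Flow: 55 L/min ÷ 60 = 0.9167 L/s.
Equation of motion (constant flow): PIP = Vt/C + R·V̇ + PEEP.
R·V̇ = PIP − Vt/C − PEEP = 20.3 − 460/65.7 − 6 = 20.3 − 7.002 − 6 = 7.298 cmH2O.
R = 7.298 / 0.9167 = 7.961 cmH2O·s/L.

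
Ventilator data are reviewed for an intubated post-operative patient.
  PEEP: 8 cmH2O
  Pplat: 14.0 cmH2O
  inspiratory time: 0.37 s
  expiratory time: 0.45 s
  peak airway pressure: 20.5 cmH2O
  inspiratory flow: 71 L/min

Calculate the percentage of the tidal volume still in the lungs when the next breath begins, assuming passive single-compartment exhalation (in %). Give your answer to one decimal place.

32.5

Flow: 71 L/min ÷ 60 = 1.1833 L/s.
Vt = flow × Ti = 1.1833 L/s × 0.37 s × 1000 mL/L = 437.82 mL.
R = (PIP − Pplat)/V̇ = (20.5 − 14.0) / 1.1833 = 6.5/1.1833 = 5.493 cmH2O·s/L.
C = Vt/(Pplat − PEEP) = 437.82 / (14.0 − 8) = 437.82/6.0 = 72.97 mL/cmH2O.
τ = R × C = 5.493 × 0.07297 L/cmH2O = 0.4008 s.
Fraction remaining at end-expiration = e^(−Te/τ) = e^(−0.45/0.4008) = 0.3254 → 32.54%.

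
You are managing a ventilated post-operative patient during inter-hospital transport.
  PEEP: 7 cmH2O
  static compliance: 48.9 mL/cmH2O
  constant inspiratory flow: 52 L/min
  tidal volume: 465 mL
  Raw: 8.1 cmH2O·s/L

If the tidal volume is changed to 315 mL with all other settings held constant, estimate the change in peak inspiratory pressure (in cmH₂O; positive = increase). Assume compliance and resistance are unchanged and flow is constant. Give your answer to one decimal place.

PIP = Vt/C + R·V̇ + PEEP (constant-flow equation of motion).
Only the elastic term changes: ΔPIP = ΔVt / C = (315 − 465) / 48.9 = -3.067 cmH2O.

-3.1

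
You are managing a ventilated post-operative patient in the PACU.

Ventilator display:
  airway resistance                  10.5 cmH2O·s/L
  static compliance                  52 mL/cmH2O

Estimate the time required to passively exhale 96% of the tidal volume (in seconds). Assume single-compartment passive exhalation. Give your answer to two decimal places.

1.76

τ = R × C = 10.5 × 52 mL/cmH2O = 10.5 × 0.052 L/cmH2O = 0.546 s.
Exhaled fraction f = 1 − e^(−t/τ) → t = −τ·ln(1 − f) = −0.546·ln(0.04) = 1.758 s.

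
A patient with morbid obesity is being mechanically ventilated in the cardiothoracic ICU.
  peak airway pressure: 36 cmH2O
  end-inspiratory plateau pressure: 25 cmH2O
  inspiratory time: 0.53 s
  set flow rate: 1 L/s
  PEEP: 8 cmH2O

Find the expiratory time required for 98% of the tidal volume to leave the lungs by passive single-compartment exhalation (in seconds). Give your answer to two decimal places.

Vt = flow × Ti = 1 L/s × 0.53 s × 1000 mL/L = 530.0 mL.
R = (PIP − Pplat)/V̇ = (36 − 25) / 1 = 11.0/1 = 11.0 cmH2O·s/L.
C = Vt/(Pplat − PEEP) = 530.0 / (25 − 8) = 530.0/17.0 = 31.176 mL/cmH2O.
τ = R × C = 11.0 × 0.03118 L/cmH2O = 0.343 s.
t = −τ·ln(1 − 0.98) = −0.343·ln(0.02) = 1.342 s.

1.34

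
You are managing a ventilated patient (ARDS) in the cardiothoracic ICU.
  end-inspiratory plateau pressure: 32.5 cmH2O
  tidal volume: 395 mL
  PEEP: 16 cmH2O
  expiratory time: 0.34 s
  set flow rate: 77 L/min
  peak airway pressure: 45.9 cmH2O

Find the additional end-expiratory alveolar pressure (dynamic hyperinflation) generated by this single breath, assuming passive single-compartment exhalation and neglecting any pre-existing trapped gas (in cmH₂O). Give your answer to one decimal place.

Flow: 77 L/min ÷ 60 = 1.2833 L/s.
R = (PIP − Pplat)/V̇ = (45.9 − 32.5) / 1.2833 = 13.4/1.2833 = 10.442 cmH2O·s/L.
C = Vt/(Pplat − PEEP) = 395.0 / (32.5 − 16) = 395.0/16.5 = 23.939 mL/cmH2O.
τ = R × C = 10.442 × 0.02394 L/cmH2O = 0.25 s.
Fraction remaining = e^(−Te/τ) = e^(−0.34/0.25) = 0.2567; trapped volume = 395.0 × 0.2567 = 101.4 mL.
Additional alveolar pressure from trapping ≈ V_trapped / C = 101.4 / 23.939 = 4.236 cmH2O.

4.2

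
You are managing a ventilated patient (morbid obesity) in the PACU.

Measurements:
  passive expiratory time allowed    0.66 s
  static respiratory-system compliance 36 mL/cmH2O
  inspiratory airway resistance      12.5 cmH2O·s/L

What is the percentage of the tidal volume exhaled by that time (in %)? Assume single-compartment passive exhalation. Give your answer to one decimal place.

76.9

τ = R × C = 12.5 × 36 mL/cmH2O = 12.5 × 0.036 L/cmH2O = 0.45 s.
Passive exhalation: V(t)/V₀ = e^(−t/τ) = e^(−0.66/0.45) = 0.2307.
Fraction exhaled = 1 − 0.2307 = 0.7693 → 76.93%.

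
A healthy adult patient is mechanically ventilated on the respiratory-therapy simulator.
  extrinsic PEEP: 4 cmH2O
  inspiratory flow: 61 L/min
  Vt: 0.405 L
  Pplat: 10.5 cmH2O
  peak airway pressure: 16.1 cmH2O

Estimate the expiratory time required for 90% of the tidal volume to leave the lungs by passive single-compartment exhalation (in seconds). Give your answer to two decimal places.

0.79

Flow: 61 L/min ÷ 60 = 1.0167 L/s.
R = (PIP − Pplat)/V̇ = (16.1 − 10.5) / 1.0167 = 5.6/1.0167 = 5.508 cmH2O·s/L.
C = Vt/(Pplat − PEEP) = 405.0 / (10.5 − 4) = 405.0/6.5 = 62.308 mL/cmH2O.
τ = R × C = 5.508 × 0.06231 L/cmH2O = 0.3432 s.
t = −τ·ln(1 − 0.90) = −0.3432·ln(0.1) = 0.7902 s.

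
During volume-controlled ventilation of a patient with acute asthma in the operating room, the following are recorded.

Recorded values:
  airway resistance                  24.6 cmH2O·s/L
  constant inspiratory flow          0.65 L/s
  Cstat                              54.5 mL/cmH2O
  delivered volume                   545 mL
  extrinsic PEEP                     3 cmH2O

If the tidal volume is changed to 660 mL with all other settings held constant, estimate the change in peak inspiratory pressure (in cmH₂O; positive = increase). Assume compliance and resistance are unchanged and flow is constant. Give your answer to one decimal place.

2.1

PIP = Vt/C + R·V̇ + PEEP (constant-flow equation of motion).
Only the elastic term changes: ΔPIP = ΔVt / C = (660 − 545) / 54.5 = 2.11 cmH2O.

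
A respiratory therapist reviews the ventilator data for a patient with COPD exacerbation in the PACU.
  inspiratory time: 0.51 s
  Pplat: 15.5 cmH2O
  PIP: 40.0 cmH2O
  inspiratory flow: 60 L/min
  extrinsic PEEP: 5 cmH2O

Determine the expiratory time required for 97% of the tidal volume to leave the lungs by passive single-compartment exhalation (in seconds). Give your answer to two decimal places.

Flow: 60 L/min ÷ 60 = 1 L/s.
Vt = flow × Ti = 1 L/s × 0.51 s × 1000 mL/L = 510.0 mL.
R = (PIP − Pplat)/V̇ = (40.0 − 15.5) / 1 = 24.5/1 = 24.5 cmH2O·s/L.
C = Vt/(Pplat − PEEP) = 510.0 / (15.5 − 5) = 510.0/10.5 = 48.571 mL/cmH2O.
τ = R × C = 24.5 × 0.04857 L/cmH2O = 1.19 s.
t = −τ·ln(1 − 0.97) = −1.19·ln(0.03) = 4.173 s.

4.17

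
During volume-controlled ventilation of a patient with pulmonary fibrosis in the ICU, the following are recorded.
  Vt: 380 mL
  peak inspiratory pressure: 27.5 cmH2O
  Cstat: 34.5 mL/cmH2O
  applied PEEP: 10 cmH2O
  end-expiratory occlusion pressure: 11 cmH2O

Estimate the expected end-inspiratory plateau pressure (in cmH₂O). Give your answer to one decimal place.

End-expiratory occlusion gives total PEEP = 11 cmH2O (intrinsic PEEP = 11 − 10 = 1). Use total PEEP for the elastic gradient.
Pplat = PEEPtotal + Vt / Cstat = 11 + 380 / 34.5 = 11 + 11.014 = 22.014 cmH2O.

22.0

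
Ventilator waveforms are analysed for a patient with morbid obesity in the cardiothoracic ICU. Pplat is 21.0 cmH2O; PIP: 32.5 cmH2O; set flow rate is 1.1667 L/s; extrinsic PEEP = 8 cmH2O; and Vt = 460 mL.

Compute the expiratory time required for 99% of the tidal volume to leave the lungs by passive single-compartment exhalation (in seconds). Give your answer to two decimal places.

1.61

R = (PIP − Pplat)/V̇ = (32.5 − 21.0) / 1.1667 = 11.5/1.1667 = 9.857 cmH2O·s/L.
C = Vt/(Pplat − PEEP) = 460.0 / (21.0 − 8) = 460.0/13.0 = 35.385 mL/cmH2O.
τ = R × C = 9.857 × 0.03539 L/cmH2O = 0.3488 s.
t = −τ·ln(1 − 0.99) = −0.3488·ln(0.01) = 1.606 s.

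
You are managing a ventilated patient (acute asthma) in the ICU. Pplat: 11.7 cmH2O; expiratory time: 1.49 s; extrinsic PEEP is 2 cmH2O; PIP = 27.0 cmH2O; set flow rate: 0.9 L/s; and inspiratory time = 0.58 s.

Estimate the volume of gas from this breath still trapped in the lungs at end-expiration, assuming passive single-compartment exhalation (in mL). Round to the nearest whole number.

102

Vt = flow × Ti = 0.9 L/s × 0.58 s × 1000 mL/L = 522.0 mL.
R = (PIP − Pplat)/V̇ = (27.0 − 11.7) / 0.9 = 15.3/0.9 = 17.0 cmH2O·s/L.
C = Vt/(Pplat − PEEP) = 522.0 / (11.7 − 2) = 522.0/9.7 = 53.814 mL/cmH2O.
τ = R × C = 17.0 × 0.05381 L/cmH2O = 0.9148 s.
Fraction remaining = e^(−Te/τ) = e^(−1.49/0.9148) = 0.1962.
Trapped volume = 522.0 × 0.1962 = 102.42 mL.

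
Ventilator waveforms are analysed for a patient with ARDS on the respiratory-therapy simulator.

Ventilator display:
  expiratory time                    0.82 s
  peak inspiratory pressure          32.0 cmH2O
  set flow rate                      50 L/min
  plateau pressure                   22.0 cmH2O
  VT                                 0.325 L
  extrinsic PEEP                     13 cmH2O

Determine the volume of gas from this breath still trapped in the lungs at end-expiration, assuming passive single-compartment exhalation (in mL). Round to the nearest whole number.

49

Flow: 50 L/min ÷ 60 = 0.8333 L/s.
R = (PIP − Pplat)/V̇ = (32.0 − 22.0) / 0.8333 = 10.0/0.8333 = 12.0 cmH2O·s/L.
C = Vt/(Pplat − PEEP) = 325.0 / (22.0 − 13) = 325.0/9.0 = 36.111 mL/cmH2O.
τ = R × C = 12.0 × 0.03611 L/cmH2O = 0.4333 s.
Fraction remaining = e^(−Te/τ) = e^(−0.82/0.4333) = 0.1507.
Trapped volume = 325.0 × 0.1507 = 48.978 mL.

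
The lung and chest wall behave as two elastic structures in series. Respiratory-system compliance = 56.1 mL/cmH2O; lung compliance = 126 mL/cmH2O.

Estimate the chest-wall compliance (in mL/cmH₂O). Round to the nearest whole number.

101

1/Ccw = 1/Crs − 1/CL.
1/Ccw = 1/56.1 − 1/126 = 0.009889.
Ccw = 101.12 mL/cmH2O.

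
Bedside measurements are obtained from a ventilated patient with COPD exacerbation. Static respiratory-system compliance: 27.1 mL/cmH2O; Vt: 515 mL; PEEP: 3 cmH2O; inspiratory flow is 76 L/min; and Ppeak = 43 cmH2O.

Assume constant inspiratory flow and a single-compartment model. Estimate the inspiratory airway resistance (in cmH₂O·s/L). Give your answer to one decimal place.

16.6

Flow: 76 L/min ÷ 60 = 1.2667 L/s.
Equation of motion (constant flow): PIP = Vt/C + R·V̇ + PEEP.
R·V̇ = PIP − Vt/C − PEEP = 43 − 515/27.1 − 3 = 43 − 19.004 − 3 = 20.996 cmH2O.
R = 20.996 / 1.2667 = 16.575 cmH2O·s/L.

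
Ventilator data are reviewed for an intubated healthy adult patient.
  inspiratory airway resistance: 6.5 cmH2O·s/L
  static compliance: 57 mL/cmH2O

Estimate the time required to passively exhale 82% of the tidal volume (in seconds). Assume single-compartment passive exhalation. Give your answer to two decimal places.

τ = R × C = 6.5 × 57 mL/cmH2O = 6.5 × 0.057 L/cmH2O = 0.3705 s.
Exhaled fraction f = 1 − e^(−t/τ) → t = −τ·ln(1 − f) = −0.3705·ln(0.18) = 0.6353 s.

0.64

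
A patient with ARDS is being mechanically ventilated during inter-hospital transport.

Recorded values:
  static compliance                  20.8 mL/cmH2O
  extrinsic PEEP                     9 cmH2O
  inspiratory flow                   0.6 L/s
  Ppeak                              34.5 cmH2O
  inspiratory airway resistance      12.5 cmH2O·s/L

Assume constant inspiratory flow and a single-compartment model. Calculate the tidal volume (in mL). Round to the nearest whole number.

Equation of motion (constant flow): PIP = Vt/C + R·V̇ + PEEP.
Vt/C = PIP − R·V̇ − PEEP = 34.5 − 7.5 − 9 = 18.0 cmH2O.
Vt = C × 18.0 = 20.8 × 18.0 = 374.4 mL.

374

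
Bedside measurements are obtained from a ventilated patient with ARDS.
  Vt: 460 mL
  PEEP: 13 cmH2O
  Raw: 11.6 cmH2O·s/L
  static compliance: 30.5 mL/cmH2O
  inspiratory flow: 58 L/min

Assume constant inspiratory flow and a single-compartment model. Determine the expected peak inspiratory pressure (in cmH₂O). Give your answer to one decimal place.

39.3

Flow: 58 L/min ÷ 60 = 0.9667 L/s.
Equation of motion (constant flow): PIP = Vt/C + R·V̇ + PEEP.
PIP = 460/30.5 + 11.6×0.9667 + 13 = 15.082 + 11.214 + 13 = 39.296 cmH2O.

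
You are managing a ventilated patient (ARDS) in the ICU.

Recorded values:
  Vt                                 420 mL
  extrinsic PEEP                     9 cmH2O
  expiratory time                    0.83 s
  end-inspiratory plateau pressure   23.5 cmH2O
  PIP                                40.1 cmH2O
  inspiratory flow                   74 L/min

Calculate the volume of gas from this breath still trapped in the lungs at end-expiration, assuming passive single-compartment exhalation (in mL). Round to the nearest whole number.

50

Flow: 74 L/min ÷ 60 = 1.2333 L/s.
R = (PIP − Pplat)/V̇ = (40.1 − 23.5) / 1.2333 = 16.6/1.2333 = 13.46 cmH2O·s/L.
C = Vt/(Pplat − PEEP) = 420.0 / (23.5 − 9) = 420.0/14.5 = 28.966 mL/cmH2O.
τ = R × C = 13.46 × 0.02897 L/cmH2O = 0.3899 s.
Fraction remaining = e^(−Te/τ) = e^(−0.83/0.3899) = 0.119.
Trapped volume = 420.0 × 0.119 = 49.98 mL.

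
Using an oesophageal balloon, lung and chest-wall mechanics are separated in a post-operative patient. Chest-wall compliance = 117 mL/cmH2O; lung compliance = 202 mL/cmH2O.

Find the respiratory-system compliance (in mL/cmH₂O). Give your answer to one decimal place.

Lung and chest wall are elastances in series: 1/Crs = 1/CL + 1/Ccw.
1/Crs = 1/202 + 1/117 = 0.0135.
Crs = 74.074 mL/cmH2O.

74.1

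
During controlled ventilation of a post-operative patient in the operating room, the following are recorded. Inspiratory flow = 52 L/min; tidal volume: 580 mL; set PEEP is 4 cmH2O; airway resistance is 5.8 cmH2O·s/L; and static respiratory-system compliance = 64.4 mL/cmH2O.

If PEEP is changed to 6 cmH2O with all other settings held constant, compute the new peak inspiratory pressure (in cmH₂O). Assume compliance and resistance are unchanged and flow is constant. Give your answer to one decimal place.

Flow: 52 L/min ÷ 60 = 0.8667 L/s.
PIP = Vt/C + R·V̇ + PEEP (constant-flow equation of motion).
Only the baseline term changes: ΔPIP = ΔPEEP = 6 − 4 = 2.0 cmH2O.
Original PIP = 580/64.4 + 5.8×0.8667 + 4 = 18.033 cmH2O; new PIP = 18.033 + (2.0) = 20.033 cmH2O.

20.0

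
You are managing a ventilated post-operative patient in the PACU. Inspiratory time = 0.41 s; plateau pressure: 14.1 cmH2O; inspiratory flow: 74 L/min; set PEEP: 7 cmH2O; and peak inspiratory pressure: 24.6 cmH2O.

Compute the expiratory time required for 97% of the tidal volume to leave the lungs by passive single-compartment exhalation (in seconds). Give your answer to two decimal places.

2.13

Flow: 74 L/min ÷ 60 = 1.2333 L/s.
Vt = flow × Ti = 1.2333 L/s × 0.41 s × 1000 mL/L = 505.65 mL.
R = (PIP − Pplat)/V̇ = (24.6 − 14.1) / 1.2333 = 10.5/1.2333 = 8.514 cmH2O·s/L.
C = Vt/(Pplat − PEEP) = 505.65 / (14.1 − 7) = 505.65/7.1 = 71.218 mL/cmH2O.
τ = R × C = 8.514 × 0.07122 L/cmH2O = 0.6064 s.
t = −τ·ln(1 − 0.97) = −0.6064·ln(0.03) = 2.126 s.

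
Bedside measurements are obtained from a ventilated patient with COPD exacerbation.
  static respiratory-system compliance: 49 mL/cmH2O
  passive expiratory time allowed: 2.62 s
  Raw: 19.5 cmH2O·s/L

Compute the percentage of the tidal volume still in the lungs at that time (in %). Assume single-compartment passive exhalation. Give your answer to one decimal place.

6.4

τ = R × C = 19.5 × 49 mL/cmH2O = 19.5 × 0.049 L/cmH2O = 0.9555 s.
Passive exhalation: V(t)/V₀ = e^(−t/τ) = e^(−2.62/0.9555) = 0.06444.
Fraction remaining = 0.06444 → 6.444%.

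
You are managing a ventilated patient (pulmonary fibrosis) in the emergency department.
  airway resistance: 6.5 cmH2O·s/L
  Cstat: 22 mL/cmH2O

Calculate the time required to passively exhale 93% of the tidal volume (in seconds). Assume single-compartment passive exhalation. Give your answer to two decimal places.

τ = R × C = 6.5 × 22 mL/cmH2O = 6.5 × 0.022 L/cmH2O = 0.143 s.
Exhaled fraction f = 1 − e^(−t/τ) → t = −τ·ln(1 − f) = −0.143·ln(0.07) = 0.3803 s.

0.38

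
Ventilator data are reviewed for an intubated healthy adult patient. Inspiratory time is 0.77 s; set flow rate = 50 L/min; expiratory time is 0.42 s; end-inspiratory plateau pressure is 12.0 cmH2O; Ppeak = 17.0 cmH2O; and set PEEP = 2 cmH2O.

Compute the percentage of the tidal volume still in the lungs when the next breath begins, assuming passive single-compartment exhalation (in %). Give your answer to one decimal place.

Flow: 50 L/min ÷ 60 = 0.8333 L/s.
Vt = flow × Ti = 0.8333 L/s × 0.77 s × 1000 mL/L = 641.64 mL.
R = (PIP − Pplat)/V̇ = (17.0 − 12.0) / 0.8333 = 5.0/0.8333 = 6.0 cmH2O·s/L.
C = Vt/(Pplat − PEEP) = 641.64 / (12.0 − 2) = 641.64/10.0 = 64.164 mL/cmH2O.
τ = R × C = 6.0 × 0.06416 L/cmH2O = 0.385 s.
Fraction remaining at end-expiration = e^(−Te/τ) = e^(−0.42/0.385) = 0.3359 → 33.59%.

33.6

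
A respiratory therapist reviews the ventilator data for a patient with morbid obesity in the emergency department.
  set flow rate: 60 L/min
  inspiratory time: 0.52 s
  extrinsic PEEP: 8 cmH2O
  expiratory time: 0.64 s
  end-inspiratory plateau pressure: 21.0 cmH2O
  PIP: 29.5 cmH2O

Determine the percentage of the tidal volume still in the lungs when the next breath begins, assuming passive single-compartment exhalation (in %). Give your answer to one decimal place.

Flow: 60 L/min ÷ 60 = 1 L/s.
Vt = flow × Ti = 1 L/s × 0.52 s × 1000 mL/L = 520.0 mL.
R = (PIP − Pplat)/V̇ = (29.5 − 21.0) / 1 = 8.5/1 = 8.5 cmH2O·s/L.
C = Vt/(Pplat − PEEP) = 520.0 / (21.0 − 8) = 520.0/13.0 = 40.0 mL/cmH2O.
τ = R × C = 8.5 × 0.04 L/cmH2O = 0.34 s.
Fraction remaining at end-expiration = e^(−Te/τ) = e^(−0.64/0.34) = 0.1522 → 15.22%.

15.2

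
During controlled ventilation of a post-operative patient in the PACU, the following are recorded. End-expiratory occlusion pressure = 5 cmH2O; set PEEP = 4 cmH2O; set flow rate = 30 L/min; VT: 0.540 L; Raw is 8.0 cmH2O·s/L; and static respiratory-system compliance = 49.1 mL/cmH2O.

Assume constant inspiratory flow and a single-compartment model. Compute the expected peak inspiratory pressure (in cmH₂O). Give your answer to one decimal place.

20.0

Flow: 30 L/min ÷ 60 = 0.5 L/s.
Total PEEP = 5 cmH2O (set 4 + intrinsic 1); this is the baseline alveolar pressure.
Equation of motion (constant flow): PIP = Vt/C + R·V̇ + PEEP.
PIP = 540/49.1 + 8.0×0.5 + 5 = 10.998 + 4.0 + 5 = 19.998 cmH2O.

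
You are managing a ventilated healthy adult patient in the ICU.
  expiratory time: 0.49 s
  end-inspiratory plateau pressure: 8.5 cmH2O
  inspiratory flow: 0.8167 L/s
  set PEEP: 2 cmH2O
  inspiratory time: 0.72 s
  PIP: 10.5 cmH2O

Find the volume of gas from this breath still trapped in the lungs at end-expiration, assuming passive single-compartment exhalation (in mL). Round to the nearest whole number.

64

Vt = flow × Ti = 0.8167 L/s × 0.72 s × 1000 mL/L = 588.02 mL.
R = (PIP − Pplat)/V̇ = (10.5 − 8.5) / 0.8167 = 2.0/0.8167 = 2.449 cmH2O·s/L.
C = Vt/(Pplat − PEEP) = 588.02 / (8.5 − 2) = 588.02/6.5 = 90.465 mL/cmH2O.
τ = R × C = 2.449 × 0.09047 L/cmH2O = 0.2216 s.
Fraction remaining = e^(−Te/τ) = e^(−0.49/0.2216) = 0.1096.
Trapped volume = 588.02 × 0.1096 = 64.447 mL.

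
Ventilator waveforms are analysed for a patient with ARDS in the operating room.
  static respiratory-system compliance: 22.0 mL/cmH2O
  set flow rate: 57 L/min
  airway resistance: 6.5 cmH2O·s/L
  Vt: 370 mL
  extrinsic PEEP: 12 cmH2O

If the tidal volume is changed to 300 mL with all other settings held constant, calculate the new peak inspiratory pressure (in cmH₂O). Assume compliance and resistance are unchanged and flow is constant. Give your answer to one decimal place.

Flow: 57 L/min ÷ 60 = 0.95 L/s.
PIP = Vt/C + R·V̇ + PEEP (constant-flow equation of motion).
Only the elastic term changes: ΔPIP = ΔVt / C = (300 − 370) / 22.0 = -3.182 cmH2O.
Original PIP = 370/22.0 + 6.5×0.95 + 12 = 34.993 cmH2O; new PIP = 34.993 + (-3.182) = 31.811 cmH2O.

31.8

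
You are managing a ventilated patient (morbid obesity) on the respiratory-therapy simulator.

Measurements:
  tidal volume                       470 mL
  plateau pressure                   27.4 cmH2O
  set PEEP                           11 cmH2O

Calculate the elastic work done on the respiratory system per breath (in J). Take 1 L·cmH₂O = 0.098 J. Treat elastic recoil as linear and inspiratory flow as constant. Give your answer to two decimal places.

Elastic work ≈ ½ × (Pplat − PEEP) × Vt = 0.5 × (27.4 − 11) × 0.470 L = 0.5 × 16.4 × 0.470 = 3.854 L·cmH2O.
× 0.098 J/(L·cmH2O) → 0.3777 J.

0.38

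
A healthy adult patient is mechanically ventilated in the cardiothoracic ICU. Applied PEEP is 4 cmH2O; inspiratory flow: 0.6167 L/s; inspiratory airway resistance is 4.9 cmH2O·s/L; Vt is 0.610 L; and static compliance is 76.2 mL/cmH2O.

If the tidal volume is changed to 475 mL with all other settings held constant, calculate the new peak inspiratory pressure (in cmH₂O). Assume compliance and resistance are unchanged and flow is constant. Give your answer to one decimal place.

PIP = Vt/C + R·V̇ + PEEP (constant-flow equation of motion).
Only the elastic term changes: ΔPIP = ΔVt / C = (475 − 610) / 76.2 = -1.772 cmH2O.
Original PIP = 610/76.2 + 4.9×0.6167 + 4 = 15.027 cmH2O; new PIP = 15.027 + (-1.772) = 13.255 cmH2O.

13.3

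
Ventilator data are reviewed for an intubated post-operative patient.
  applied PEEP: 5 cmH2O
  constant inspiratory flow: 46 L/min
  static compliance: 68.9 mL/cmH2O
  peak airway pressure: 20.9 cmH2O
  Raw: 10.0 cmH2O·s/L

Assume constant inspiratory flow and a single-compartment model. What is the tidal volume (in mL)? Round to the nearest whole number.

Flow: 46 L/min ÷ 60 = 0.7667 L/s.
Equation of motion (constant flow): PIP = Vt/C + R·V̇ + PEEP.
Vt/C = PIP − R·V̇ − PEEP = 20.9 − 7.667 − 5 = 8.233 cmH2O.
Vt = C × 8.233 = 68.9 × 8.233 = 567.25 mL.

567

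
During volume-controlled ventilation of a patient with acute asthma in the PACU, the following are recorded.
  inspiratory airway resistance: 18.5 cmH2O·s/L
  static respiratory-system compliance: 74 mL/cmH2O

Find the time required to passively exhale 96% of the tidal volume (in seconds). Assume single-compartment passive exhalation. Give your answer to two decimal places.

4.41

τ = R × C = 18.5 × 74 mL/cmH2O = 18.5 × 0.074 L/cmH2O = 1.369 s.
Exhaled fraction f = 1 − e^(−t/τ) → t = −τ·ln(1 − f) = −1.369·ln(0.04) = 4.407 s.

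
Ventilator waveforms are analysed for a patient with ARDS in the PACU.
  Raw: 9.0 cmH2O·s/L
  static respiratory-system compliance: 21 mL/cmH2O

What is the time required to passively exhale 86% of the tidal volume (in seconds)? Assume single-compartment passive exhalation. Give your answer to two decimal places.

0.37

τ = R × C = 9.0 × 21 mL/cmH2O = 9.0 × 0.021 L/cmH2O = 0.189 s.
Exhaled fraction f = 1 − e^(−t/τ) → t = −τ·ln(1 − f) = −0.189·ln(0.14) = 0.3716 s.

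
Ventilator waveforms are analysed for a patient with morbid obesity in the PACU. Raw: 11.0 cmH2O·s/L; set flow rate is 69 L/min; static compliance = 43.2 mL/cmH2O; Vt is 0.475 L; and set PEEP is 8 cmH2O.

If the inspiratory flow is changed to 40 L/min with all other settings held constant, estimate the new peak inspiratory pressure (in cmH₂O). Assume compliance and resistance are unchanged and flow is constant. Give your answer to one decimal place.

26.3

Flow: 69 L/min ÷ 60 = 1.15 L/s.
New flow: 40 L/min ÷ 60 = 0.6667 L/s.
PIP = Vt/C + R·V̇ + PEEP (constant-flow equation of motion).
Only the resistive term changes: ΔPIP = R × ΔV̇ = 11.0 × (0.6667 − 1.15) = 11.0 × -0.4833 = -5.316 cmH2O.
Original PIP = 475/43.2 + 11.0×1.15 + 8 = 31.645 cmH2O; new PIP = 31.645 + (-5.316) = 26.329 cmH2O.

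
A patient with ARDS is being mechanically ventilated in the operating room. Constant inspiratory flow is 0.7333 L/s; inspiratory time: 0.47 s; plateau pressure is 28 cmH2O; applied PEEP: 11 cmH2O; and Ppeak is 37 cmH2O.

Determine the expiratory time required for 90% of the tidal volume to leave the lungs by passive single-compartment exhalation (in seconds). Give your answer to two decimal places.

0.57

Vt = flow × Ti = 0.7333 L/s × 0.47 s × 1000 mL/L = 344.65 mL.
R = (PIP − Pplat)/V̇ = (37 − 28) / 0.7333 = 9.0/0.7333 = 12.273 cmH2O·s/L.
C = Vt/(Pplat − PEEP) = 344.65 / (28 − 11) = 344.65/17.0 = 20.274 mL/cmH2O.
τ = R × C = 12.273 × 0.02027 L/cmH2O = 0.2488 s.
t = −τ·ln(1 − 0.90) = −0.2488·ln(0.1) = 0.5729 s.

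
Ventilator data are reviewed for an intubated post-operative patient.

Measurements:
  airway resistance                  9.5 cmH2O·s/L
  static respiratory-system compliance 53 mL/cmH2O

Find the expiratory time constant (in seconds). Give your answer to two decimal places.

τ = R × C = 9.5 × 53 mL/cmH2O = 9.5 × 0.053 L/cmH2O = 0.5035 s.

0.50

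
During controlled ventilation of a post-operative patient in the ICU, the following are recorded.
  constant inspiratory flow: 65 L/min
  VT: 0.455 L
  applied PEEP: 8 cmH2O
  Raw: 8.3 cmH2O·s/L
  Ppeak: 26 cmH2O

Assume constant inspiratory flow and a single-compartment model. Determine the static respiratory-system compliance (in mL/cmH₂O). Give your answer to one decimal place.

Flow: 65 L/min ÷ 60 = 1.0833 L/s.
Equation of motion (constant flow): PIP = Vt/C + R·V̇ + PEEP.
Vt/C = PIP − R·V̇ − PEEP = 26 − 8.3×1.0833 − 8 = 26 − 8.991 − 8 = 9.009 cmH2O.
C = Vt / 9.009 = 455 / 9.009 = 50.505 mL/cmH2O.

50.5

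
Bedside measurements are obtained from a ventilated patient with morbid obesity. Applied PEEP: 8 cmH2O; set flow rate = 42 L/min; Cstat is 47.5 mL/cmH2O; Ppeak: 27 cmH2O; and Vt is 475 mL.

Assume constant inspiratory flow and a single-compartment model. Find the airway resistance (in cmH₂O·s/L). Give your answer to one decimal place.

12.9

Flow: 42 L/min ÷ 60 = 0.7 L/s.
Equation of motion (constant flow): PIP = Vt/C + R·V̇ + PEEP.
R·V̇ = PIP − Vt/C − PEEP = 27 − 475/47.5 − 8 = 27 − 10.0 − 8 = 9.0 cmH2O.
R = 9.0 / 0.7 = 12.857 cmH2O·s/L.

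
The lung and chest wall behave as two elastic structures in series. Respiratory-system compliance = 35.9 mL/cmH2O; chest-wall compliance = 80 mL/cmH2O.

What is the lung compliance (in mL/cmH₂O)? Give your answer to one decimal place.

1/CL = 1/Crs − 1/Ccw.
1/CL = 1/35.9 − 1/80 = 0.01536.
CL = 65.104 mL/cmH2O.

65.1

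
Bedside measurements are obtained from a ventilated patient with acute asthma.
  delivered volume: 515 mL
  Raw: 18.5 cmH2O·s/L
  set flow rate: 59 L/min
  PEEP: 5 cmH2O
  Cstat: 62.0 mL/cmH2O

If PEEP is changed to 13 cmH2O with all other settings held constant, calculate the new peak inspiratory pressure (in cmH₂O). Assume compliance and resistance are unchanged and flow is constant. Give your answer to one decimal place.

Flow: 59 L/min ÷ 60 = 0.9833 L/s.
PIP = Vt/C + R·V̇ + PEEP (constant-flow equation of motion).
Only the baseline term changes: ΔPIP = ΔPEEP = 13 − 5 = 8.0 cmH2O.
Original PIP = 515/62.0 + 18.5×0.9833 + 5 = 31.498 cmH2O; new PIP = 31.498 + (8.0) = 39.498 cmH2O.

39.5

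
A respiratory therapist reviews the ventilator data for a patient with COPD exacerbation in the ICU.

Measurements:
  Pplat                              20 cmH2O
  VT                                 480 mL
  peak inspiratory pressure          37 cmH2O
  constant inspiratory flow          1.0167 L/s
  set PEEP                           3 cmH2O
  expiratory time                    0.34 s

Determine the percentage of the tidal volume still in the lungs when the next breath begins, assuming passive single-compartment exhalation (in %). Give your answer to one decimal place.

48.7

R = (PIP − Pplat)/V̇ = (37 − 20) / 1.0167 = 17.0/1.0167 = 16.721 cmH2O·s/L.
C = Vt/(Pplat − PEEP) = 480.0 / (20 − 3) = 480.0/17.0 = 28.235 mL/cmH2O.
τ = R × C = 16.721 × 0.02824 L/cmH2O = 0.4722 s.
Fraction remaining at end-expiration = e^(−Te/τ) = e^(−0.34/0.4722) = 0.4867 → 48.67%.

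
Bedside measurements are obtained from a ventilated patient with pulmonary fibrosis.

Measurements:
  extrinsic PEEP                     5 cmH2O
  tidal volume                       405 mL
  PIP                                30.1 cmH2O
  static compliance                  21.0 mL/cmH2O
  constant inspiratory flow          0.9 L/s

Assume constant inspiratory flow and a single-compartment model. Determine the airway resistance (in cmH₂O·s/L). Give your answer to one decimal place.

Equation of motion (constant flow): PIP = Vt/C + R·V̇ + PEEP.
R·V̇ = PIP − Vt/C − PEEP = 30.1 − 405/21.0 − 5 = 30.1 − 19.286 − 5 = 5.814 cmH2O.
R = 5.814 / 0.9 = 6.46 cmH2O·s/L.

6.5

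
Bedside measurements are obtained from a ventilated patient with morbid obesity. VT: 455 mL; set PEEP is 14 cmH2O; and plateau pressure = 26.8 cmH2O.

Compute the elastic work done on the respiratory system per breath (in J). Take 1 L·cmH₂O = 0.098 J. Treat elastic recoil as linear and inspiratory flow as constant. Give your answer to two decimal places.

0.29

Elastic work ≈ ½ × (Pplat − PEEP) × Vt = 0.5 × (26.8 − 14) × 0.455 L = 0.5 × 12.8 × 0.455 = 2.912 L·cmH2O.
× 0.098 J/(L·cmH2O) → 0.2854 J.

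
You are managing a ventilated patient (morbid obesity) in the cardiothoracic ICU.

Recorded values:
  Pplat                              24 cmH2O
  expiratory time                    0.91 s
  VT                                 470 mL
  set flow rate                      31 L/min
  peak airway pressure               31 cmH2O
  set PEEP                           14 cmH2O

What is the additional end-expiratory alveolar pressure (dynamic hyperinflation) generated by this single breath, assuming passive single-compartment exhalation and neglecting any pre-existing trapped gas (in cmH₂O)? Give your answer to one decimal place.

2.4

Flow: 31 L/min ÷ 60 = 0.5167 L/s.
R = (PIP − Pplat)/V̇ = (31 − 24) / 0.5167 = 7.0/0.5167 = 13.548 cmH2O·s/L.
C = Vt/(Pplat − PEEP) = 470.0 / (24 − 14) = 470.0/10.0 = 47.0 mL/cmH2O.
τ = R × C = 13.548 × 0.047 L/cmH2O = 0.6368 s.
Fraction remaining = e^(−Te/τ) = e^(−0.91/0.6368) = 0.2395; trapped volume = 470.0 × 0.2395 = 112.57 mL.
Additional alveolar pressure from trapping ≈ V_trapped / C = 112.57 / 47.0 = 2.395 cmH2O.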